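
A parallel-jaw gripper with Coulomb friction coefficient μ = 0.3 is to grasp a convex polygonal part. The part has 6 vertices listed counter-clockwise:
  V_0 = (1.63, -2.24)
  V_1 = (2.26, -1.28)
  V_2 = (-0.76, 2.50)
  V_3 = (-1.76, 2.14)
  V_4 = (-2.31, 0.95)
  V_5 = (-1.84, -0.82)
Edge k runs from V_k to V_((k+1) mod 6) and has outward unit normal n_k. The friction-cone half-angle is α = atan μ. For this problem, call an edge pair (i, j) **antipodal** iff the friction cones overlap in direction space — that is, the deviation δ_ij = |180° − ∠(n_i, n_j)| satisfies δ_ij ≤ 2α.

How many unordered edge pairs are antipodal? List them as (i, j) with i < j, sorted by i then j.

α = atan 0.3 = 16.70°;  2α = 33.40°
n_0 = (+0.8360, -0.5487)
n_1 = (+0.7813, +0.6242)
n_2 = (-0.3387, +0.9409)
n_3 = (-0.9077, +0.4195)
n_4 = (-0.9665, -0.2566)
n_5 = (-0.3787, -0.9255)
  (0,1): δ = 108.10°  ·
  (0,2): δ = 36.93°  ·
  (0,3): δ = 8.47°  ✓
  (0,4): δ = 48.15°  ·
  (0,5): δ = 101.02°  ·
  (1,2): δ = 108.82°  ·
  (1,3): δ = 63.43°  ·
  (1,4): δ = 23.75°  ✓
  (1,5): δ = 29.12°  ✓
  (2,3): δ = 134.60°  ·
  (2,4): δ = 94.93°  ·
  (2,5): δ = 42.05°  ·
  (3,4): δ = 140.32°  ·
  (3,5): δ = 87.45°  ·
  (4,5): δ = 127.13°  ·
antipodal pairs: 3

count = 3; pairs: (0,3), (1,4), (1,5)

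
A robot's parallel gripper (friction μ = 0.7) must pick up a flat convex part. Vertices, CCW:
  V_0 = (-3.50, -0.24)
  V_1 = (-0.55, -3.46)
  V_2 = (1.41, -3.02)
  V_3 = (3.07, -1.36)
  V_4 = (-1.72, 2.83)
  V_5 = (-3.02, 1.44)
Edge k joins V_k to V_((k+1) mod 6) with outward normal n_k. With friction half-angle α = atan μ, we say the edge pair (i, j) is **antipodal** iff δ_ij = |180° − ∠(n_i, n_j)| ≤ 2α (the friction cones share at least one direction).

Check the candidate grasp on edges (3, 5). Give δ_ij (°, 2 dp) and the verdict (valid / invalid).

α = atan 0.7 = 34.99°;  2α = 69.98°
edge 3: e_3 = (-4.79, +4.19);  n_3 = (+0.6584, +0.7527)
edge 5: e_5 = (-0.48, -1.68);  n_5 = (-0.9615, +0.2747)
∠(n_3, n_5) = 115.23°
δ = |180° − 115.23°| = 64.77°
64.77° ≤ 2α = 69.98°  →  valid

δ = 64.77°, valid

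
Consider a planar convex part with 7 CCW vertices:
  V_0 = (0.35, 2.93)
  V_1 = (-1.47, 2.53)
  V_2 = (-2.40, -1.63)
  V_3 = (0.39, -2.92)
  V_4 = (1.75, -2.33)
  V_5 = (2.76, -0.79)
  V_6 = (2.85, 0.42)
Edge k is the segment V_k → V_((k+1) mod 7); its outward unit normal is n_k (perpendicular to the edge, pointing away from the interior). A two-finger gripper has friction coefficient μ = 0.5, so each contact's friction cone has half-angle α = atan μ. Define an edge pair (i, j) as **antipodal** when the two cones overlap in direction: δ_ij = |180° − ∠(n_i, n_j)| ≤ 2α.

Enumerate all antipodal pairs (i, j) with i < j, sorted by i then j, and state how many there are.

α = atan 0.5 = 26.57°;  2α = 53.13°
n_0 = (-0.2147, +0.9767)
n_1 = (-0.9759, +0.2182)
n_2 = (-0.4197, -0.9077)
n_3 = (+0.3980, -0.9174)
n_4 = (+0.8362, -0.5484)
n_5 = (+0.9972, -0.0742)
n_6 = (+0.7085, +0.7057)
  (0,1): δ = 115.00°  ·
  (0,2): δ = 37.21°  ✓
  (0,3): δ = 11.06°  ✓
  (0,4): δ = 44.35°  ✓
  (0,5): δ = 73.35°  ·
  (0,6): δ = 122.49°  ·
  (1,2): δ = 102.21°  ·
  (1,3): δ = 53.95°  ·
  (1,4): δ = 20.66°  ✓
  (1,5): δ = 8.35°  ✓
  (1,6): δ = 57.49°  ·
  (2,3): δ = 131.73°  ·
  (2,4): δ = 98.44°  ·
  (2,5): δ = 69.44°  ·
  (2,6): δ = 20.30°  ✓
  (3,4): δ = 146.71°  ·
  (3,5): δ = 117.71°  ·
  (3,6): δ = 68.57°  ·
  (4,5): δ = 151.00°  ·
  (4,6): δ = 101.86°  ·
  (5,6): δ = 130.86°  ·
antipodal pairs: 6

count = 6; pairs: (0,2), (0,3), (0,4), (1,4), (1,5), (2,6)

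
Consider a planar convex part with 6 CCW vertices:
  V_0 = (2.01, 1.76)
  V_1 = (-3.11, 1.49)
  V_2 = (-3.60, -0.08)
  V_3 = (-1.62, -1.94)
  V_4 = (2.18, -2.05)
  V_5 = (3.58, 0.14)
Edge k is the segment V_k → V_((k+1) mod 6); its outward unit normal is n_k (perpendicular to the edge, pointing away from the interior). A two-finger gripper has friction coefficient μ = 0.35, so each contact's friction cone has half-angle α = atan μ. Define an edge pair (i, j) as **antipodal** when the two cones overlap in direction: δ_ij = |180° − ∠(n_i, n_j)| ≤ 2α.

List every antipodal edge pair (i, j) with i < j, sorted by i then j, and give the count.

α = atan 0.35 = 19.29°;  2α = 38.58°
n_0 = (-0.0527, +0.9986)
n_1 = (-0.9546, +0.2979)
n_2 = (-0.6847, -0.7288)
n_3 = (-0.0289, -0.9996)
n_4 = (+0.8426, -0.5386)
n_5 = (+0.7181, +0.6959)
  (0,1): δ = 110.35°  ·
  (0,2): δ = 46.23°  ·
  (0,3): δ = 4.68°  ✓
  (0,4): δ = 54.39°  ·
  (0,5): δ = 131.08°  ·
  (1,2): δ = 115.88°  ·
  (1,3): δ = 74.32°  ·
  (1,4): δ = 15.26°  ✓
  (1,5): δ = 61.44°  ·
  (2,3): δ = 138.45°  ·
  (2,4): δ = 79.38°  ·
  (2,5): δ = 2.69°  ✓
  (3,4): δ = 120.93°  ·
  (3,5): δ = 44.24°  ·
  (4,5): δ = 103.31°  ·
antipodal pairs: 3

count = 3; pairs: (0,3), (1,4), (2,5)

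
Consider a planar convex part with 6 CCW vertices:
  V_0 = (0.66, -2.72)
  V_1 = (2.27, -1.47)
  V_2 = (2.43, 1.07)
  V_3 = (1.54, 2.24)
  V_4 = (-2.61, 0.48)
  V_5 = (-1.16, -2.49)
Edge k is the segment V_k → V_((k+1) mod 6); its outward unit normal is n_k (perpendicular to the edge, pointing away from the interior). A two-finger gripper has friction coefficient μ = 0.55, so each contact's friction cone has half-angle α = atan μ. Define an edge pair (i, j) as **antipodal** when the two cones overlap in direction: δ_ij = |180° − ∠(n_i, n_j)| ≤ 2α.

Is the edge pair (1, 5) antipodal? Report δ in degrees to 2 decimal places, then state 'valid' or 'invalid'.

α = atan 0.55 = 28.81°;  2α = 57.62°
edge 1: e_1 = (+0.16, +2.54);  n_1 = (+0.9980, -0.0629)
edge 5: e_5 = (+1.82, -0.23);  n_5 = (-0.1254, -0.9921)
∠(n_1, n_5) = 93.60°
δ = |180° − 93.60°| = 86.40°
86.40° > 2α = 57.62°  →  invalid

δ = 86.40°, invalid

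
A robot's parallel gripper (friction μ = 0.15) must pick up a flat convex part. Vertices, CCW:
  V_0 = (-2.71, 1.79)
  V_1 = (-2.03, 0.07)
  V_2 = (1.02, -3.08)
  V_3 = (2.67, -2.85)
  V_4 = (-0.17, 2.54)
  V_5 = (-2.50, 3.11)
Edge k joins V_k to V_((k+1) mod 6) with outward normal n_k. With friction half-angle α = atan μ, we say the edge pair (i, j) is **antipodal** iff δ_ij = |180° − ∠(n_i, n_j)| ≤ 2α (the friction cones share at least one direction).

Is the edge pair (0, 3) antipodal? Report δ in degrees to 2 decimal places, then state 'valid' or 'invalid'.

α = atan 0.15 = 8.53°;  2α = 17.06°
edge 0: e_0 = (+0.68, -1.72);  n_0 = (-0.9300, -0.3677)
edge 3: e_3 = (-2.84, +5.39);  n_3 = (+0.8847, +0.4662)
∠(n_0, n_3) = 173.79°
δ = |180° − 173.79°| = 6.21°
6.21° ≤ 2α = 17.06°  →  valid

δ = 6.21°, valid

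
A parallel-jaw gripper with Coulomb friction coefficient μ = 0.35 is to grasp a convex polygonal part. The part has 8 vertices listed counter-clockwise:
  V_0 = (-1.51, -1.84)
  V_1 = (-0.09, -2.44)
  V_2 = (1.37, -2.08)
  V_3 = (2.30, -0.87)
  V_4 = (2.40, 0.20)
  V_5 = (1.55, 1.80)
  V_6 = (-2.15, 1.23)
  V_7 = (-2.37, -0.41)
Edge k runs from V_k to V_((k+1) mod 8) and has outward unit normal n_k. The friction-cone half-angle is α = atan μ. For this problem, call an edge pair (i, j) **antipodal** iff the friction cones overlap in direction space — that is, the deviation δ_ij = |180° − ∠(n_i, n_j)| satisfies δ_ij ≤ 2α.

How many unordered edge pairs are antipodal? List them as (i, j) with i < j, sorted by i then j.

α = atan 0.35 = 19.29°;  2α = 38.58°
n_0 = (-0.3892, -0.9211)
n_1 = (+0.2394, -0.9709)
n_2 = (+0.7929, -0.6094)
n_3 = (+0.9957, -0.0931)
n_4 = (+0.8831, +0.4692)
n_5 = (-0.1523, +0.9883)
n_6 = (-0.9911, +0.1330)
n_7 = (-0.8570, -0.5154)
  (0,1): δ = 143.24°  ·
  (0,2): δ = 104.64°  ·
  (0,3): δ = 72.43°  ·
  (0,4): δ = 39.11°  ·
  (0,5): δ = 31.66°  ✓
  (0,6): δ = 105.27°  ·
  (0,7): δ = 143.93°  ·
  (1,2): δ = 141.40°  ·
  (1,3): δ = 109.19°  ·
  (1,4): δ = 75.87°  ·
  (1,5): δ = 5.09°  ✓
  (1,6): δ = 68.51°  ·
  (1,7): δ = 107.17°  ·
  (2,3): δ = 147.79°  ·
  (2,4): δ = 114.47°  ·
  (2,5): δ = 43.70°  ·
  (2,6): δ = 29.91°  ✓
  (2,7): δ = 68.57°  ·
  (3,4): δ = 146.68°  ·
  (3,5): δ = 75.90°  ·
  (3,6): δ = 2.30°  ✓
  (3,7): δ = 36.36°  ✓
  (4,5): δ = 109.22°  ·
  (4,6): δ = 35.62°  ✓
  (4,7): δ = 3.04°  ✓
  (5,6): δ = 106.40°  ·
  (5,7): δ = 67.74°  ·
  (6,7): δ = 141.34°  ·
antipodal pairs: 7

count = 7; pairs: (0,5), (1,5), (2,6), (3,6), (3,7), (4,6), (4,7)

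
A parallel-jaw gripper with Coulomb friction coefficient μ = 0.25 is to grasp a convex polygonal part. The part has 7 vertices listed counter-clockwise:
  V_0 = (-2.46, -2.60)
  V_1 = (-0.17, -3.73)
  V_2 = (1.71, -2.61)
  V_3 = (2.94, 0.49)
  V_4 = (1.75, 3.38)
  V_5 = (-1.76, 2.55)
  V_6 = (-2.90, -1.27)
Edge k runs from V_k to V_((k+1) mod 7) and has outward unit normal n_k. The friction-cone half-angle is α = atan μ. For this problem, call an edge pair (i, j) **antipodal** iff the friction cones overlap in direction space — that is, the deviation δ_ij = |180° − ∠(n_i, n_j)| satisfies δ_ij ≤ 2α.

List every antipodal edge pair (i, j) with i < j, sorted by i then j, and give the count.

count = 3; pairs: (1,4), (2,5), (3,6)

α = atan 0.25 = 14.04°;  2α = 28.07°
n_0 = (-0.4425, -0.8968)
n_1 = (+0.5118, -0.8591)
n_2 = (+0.9295, -0.3688)
n_3 = (+0.9247, +0.3807)
n_4 = (-0.2301, +0.9732)
n_5 = (-0.9582, +0.2860)
n_6 = (-0.9494, -0.3141)
  (0,1): δ = 122.95°  ·
  (0,2): δ = 85.38°  ·
  (0,3): δ = 41.36°  ·
  (0,4): δ = 39.57°  ·
  (0,5): δ = 99.65°  ·
  (0,6): δ = 134.57°  ·
  (1,2): δ = 142.43°  ·
  (1,3): δ = 98.40°  ·
  (1,4): δ = 17.48°  ✓
  (1,5): δ = 42.60°  ·
  (1,6): δ = 77.52°  ·
  (2,3): δ = 135.98°  ·
  (2,4): δ = 55.05°  ·
  (2,5): δ = 5.03°  ✓
  (2,6): δ = 39.95°  ·
  (3,4): δ = 99.08°  ·
  (3,5): δ = 39.00°  ·
  (3,6): δ = 4.07°  ✓
  (4,5): δ = 119.92°  ·
  (4,6): δ = 85.00°  ·
  (5,6): δ = 145.08°  ·
antipodal pairs: 3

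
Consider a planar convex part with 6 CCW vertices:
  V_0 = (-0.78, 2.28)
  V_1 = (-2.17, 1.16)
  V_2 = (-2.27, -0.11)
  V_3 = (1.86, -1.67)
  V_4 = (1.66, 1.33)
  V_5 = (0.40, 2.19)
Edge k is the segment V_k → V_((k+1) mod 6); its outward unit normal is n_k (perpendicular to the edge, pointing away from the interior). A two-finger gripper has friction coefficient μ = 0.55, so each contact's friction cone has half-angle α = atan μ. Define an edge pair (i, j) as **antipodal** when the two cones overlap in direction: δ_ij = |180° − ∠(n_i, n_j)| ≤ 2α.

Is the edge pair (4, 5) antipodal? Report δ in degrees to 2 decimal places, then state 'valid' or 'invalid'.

α = atan 0.55 = 28.81°;  2α = 57.62°
edge 4: e_4 = (-1.26, +0.86);  n_4 = (+0.5637, +0.8259)
edge 5: e_5 = (-1.18, +0.09);  n_5 = (+0.0761, +0.9971)
∠(n_4, n_5) = 29.95°
δ = |180° − 29.95°| = 150.05°
150.05° > 2α = 57.62°  →  invalid

δ = 150.05°, invalid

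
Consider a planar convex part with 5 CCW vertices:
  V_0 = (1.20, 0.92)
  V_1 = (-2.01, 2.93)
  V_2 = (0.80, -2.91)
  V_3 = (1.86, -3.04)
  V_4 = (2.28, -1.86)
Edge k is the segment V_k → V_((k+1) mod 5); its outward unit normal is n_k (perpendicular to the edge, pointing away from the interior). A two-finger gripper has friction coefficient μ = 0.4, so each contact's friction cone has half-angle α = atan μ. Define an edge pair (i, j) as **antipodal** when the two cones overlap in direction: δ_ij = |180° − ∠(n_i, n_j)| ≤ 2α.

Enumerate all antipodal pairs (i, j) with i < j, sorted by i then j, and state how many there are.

count = 3; pairs: (0,1), (0,2), (1,4)

α = atan 0.4 = 21.80°;  2α = 43.60°
n_0 = (+0.5307, +0.8476)
n_1 = (-0.9011, -0.4336)
n_2 = (-0.1217, -0.9926)
n_3 = (+0.9421, -0.3353)
n_4 = (+0.9321, +0.3621)
  (0,1): δ = 32.25°  ✓
  (0,2): δ = 25.06°  ✓
  (0,3): δ = 102.46°  ·
  (0,4): δ = 143.28°  ·
  (1,2): δ = 122.69°  ·
  (1,3): δ = 45.29°  ·
  (1,4): δ = 4.46°  ✓
  (2,3): δ = 102.60°  ·
  (2,4): δ = 61.78°  ·
  (3,4): δ = 139.18°  ·
antipodal pairs: 3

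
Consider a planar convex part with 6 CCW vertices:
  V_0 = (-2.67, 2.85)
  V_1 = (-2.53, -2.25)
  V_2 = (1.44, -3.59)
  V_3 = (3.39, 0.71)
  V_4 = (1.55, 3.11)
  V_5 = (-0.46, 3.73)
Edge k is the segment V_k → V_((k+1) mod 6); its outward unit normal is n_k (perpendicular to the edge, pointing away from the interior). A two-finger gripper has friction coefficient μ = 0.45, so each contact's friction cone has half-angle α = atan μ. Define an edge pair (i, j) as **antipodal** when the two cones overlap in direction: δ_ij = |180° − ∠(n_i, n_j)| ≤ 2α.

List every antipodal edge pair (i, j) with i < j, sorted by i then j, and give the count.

count = 6; pairs: (0,2), (0,3), (1,3), (1,4), (1,5), (2,5)

α = atan 0.45 = 24.23°;  2α = 48.46°
n_0 = (-0.9996, -0.0274)
n_1 = (-0.3198, -0.9475)
n_2 = (+0.9107, -0.4130)
n_3 = (+0.7936, +0.6084)
n_4 = (+0.2948, +0.9556)
n_5 = (-0.3699, +0.9291)
  (0,1): δ = 110.22°  ·
  (0,2): δ = 25.97°  ✓
  (0,3): δ = 35.90°  ✓
  (0,4): δ = 71.28°  ·
  (0,5): δ = 110.14°  ·
  (1,2): δ = 95.74°  ·
  (1,3): δ = 33.87°  ✓
  (1,4): δ = 1.51°  ✓
  (1,5): δ = 40.36°  ✓
  (2,3): δ = 118.13°  ·
  (2,4): δ = 82.75°  ·
  (2,5): δ = 43.89°  ✓
  (3,4): δ = 144.62°  ·
  (3,5): δ = 105.76°  ·
  (4,5): δ = 141.15°  ·
antipodal pairs: 6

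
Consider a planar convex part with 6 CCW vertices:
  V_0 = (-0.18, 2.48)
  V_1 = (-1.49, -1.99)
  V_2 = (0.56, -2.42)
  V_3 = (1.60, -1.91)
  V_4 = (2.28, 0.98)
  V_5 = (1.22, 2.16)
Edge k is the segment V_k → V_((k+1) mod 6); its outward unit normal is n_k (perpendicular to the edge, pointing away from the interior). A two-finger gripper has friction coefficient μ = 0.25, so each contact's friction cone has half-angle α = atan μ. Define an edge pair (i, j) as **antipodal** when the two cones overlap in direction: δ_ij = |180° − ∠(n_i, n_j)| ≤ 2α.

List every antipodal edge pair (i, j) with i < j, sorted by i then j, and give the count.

α = atan 0.25 = 14.04°;  2α = 28.07°
n_0 = (-0.9596, +0.2812)
n_1 = (-0.2053, -0.9787)
n_2 = (+0.4403, -0.8979)
n_3 = (+0.9734, -0.2290)
n_4 = (+0.7439, +0.6683)
n_5 = (+0.2228, +0.9749)
  (0,1): δ = 85.51°  ·
  (0,2): δ = 47.54°  ·
  (0,3): δ = 3.09°  ✓
  (0,4): δ = 58.27°  ·
  (0,5): δ = 93.46°  ·
  (1,2): δ = 142.03°  ·
  (1,3): δ = 91.39°  ·
  (1,4): δ = 36.22°  ·
  (1,5): δ = 1.03°  ✓
  (2,3): δ = 129.36°  ·
  (2,4): δ = 74.19°  ·
  (2,5): δ = 39.00°  ·
  (3,4): δ = 124.83°  ·
  (3,5): δ = 89.63°  ·
  (4,5): δ = 144.81°  ·
antipodal pairs: 2

count = 2; pairs: (0,3), (1,5)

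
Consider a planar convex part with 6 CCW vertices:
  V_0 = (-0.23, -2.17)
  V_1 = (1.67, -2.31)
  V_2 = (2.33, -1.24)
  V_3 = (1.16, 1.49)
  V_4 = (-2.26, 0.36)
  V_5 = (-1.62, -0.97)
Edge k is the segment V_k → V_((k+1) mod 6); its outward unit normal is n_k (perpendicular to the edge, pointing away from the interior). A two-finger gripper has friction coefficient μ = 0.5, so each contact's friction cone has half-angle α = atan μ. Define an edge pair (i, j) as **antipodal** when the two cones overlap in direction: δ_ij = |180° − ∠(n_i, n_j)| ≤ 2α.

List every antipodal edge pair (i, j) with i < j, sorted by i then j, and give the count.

count = 4; pairs: (0,3), (1,3), (2,4), (2,5)

α = atan 0.5 = 26.57°;  2α = 53.13°
n_0 = (-0.0735, -0.9973)
n_1 = (+0.8511, -0.5250)
n_2 = (+0.9191, +0.3939)
n_3 = (-0.3137, +0.9495)
n_4 = (-0.9011, -0.4336)
n_5 = (-0.6535, -0.7569)
  (0,1): δ = 117.45°  ·
  (0,2): δ = 62.59°  ·
  (0,3): δ = 22.50°  ✓
  (0,4): δ = 119.91°  ·
  (0,5): δ = 143.41°  ·
  (1,2): δ = 125.13°  ·
  (1,3): δ = 40.05°  ✓
  (1,4): δ = 57.36°  ·
  (1,5): δ = 80.86°  ·
  (2,3): δ = 94.91°  ·
  (2,4): δ = 2.50°  ✓
  (2,5): δ = 26.00°  ✓
  (3,4): δ = 82.59°  ·
  (3,5): δ = 59.09°  ·
  (4,5): δ = 156.50°  ·
antipodal pairs: 4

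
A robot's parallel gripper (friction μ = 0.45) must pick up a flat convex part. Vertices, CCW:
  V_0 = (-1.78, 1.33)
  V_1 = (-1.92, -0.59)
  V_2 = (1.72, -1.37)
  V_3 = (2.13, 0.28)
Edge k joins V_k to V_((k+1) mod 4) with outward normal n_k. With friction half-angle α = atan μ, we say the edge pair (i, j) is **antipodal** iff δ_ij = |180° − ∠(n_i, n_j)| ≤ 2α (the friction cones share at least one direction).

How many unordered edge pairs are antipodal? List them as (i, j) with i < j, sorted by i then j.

α = atan 0.45 = 24.23°;  2α = 48.46°
n_0 = (-0.9974, +0.0727)
n_1 = (-0.2095, -0.9778)
n_2 = (+0.9705, -0.2412)
n_3 = (+0.2594, +0.9658)
  (0,1): δ = 97.92°  ·
  (0,2): δ = 9.78°  ✓
  (0,3): δ = 79.14°  ·
  (1,2): δ = 91.86°  ·
  (1,3): δ = 2.94°  ✓
  (2,3): δ = 91.08°  ·
antipodal pairs: 2

count = 2; pairs: (0,2), (1,3)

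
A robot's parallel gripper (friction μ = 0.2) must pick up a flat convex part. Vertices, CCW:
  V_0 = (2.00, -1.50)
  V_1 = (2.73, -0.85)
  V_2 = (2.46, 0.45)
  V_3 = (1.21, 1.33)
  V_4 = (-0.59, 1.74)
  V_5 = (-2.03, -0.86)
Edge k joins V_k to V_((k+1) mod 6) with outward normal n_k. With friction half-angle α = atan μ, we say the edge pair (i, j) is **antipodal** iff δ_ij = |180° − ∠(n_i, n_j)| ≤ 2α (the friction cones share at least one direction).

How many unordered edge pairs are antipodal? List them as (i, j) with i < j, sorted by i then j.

count = 2; pairs: (0,4), (3,5)

α = atan 0.2 = 11.31°;  2α = 22.62°
n_0 = (+0.6650, -0.7468)
n_1 = (+0.9791, +0.2034)
n_2 = (+0.5757, +0.8177)
n_3 = (+0.2221, +0.9750)
n_4 = (-0.8748, +0.4845)
n_5 = (-0.1568, -0.9876)
  (0,1): δ = 119.95°  ·
  (0,2): δ = 76.83°  ·
  (0,3): δ = 54.51°  ·
  (0,4): δ = 19.34°  ✓
  (0,5): δ = 129.29°  ·
  (1,2): δ = 136.88°  ·
  (1,3): δ = 114.56°  ·
  (1,4): δ = 40.71°  ·
  (1,5): δ = 69.24°  ·
  (2,3): δ = 157.69°  ·
  (2,4): δ = 83.83°  ·
  (2,5): δ = 26.12°  ·
  (3,4): δ = 106.15°  ·
  (3,5): δ = 3.81°  ✓
  (4,5): δ = 70.04°  ·
antipodal pairs: 2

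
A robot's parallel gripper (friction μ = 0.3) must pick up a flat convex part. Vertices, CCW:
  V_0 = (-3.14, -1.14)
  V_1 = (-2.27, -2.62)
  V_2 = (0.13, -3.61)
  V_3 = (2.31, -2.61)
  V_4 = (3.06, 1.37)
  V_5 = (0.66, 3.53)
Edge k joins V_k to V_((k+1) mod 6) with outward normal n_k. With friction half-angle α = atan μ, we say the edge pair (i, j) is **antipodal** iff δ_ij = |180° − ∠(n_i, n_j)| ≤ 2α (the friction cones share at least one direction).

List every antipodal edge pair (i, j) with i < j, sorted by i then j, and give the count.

α = atan 0.3 = 16.70°;  2α = 33.40°
n_0 = (-0.8621, -0.5068)
n_1 = (-0.3813, -0.9244)
n_2 = (+0.4169, -0.9089)
n_3 = (+0.9827, -0.1852)
n_4 = (+0.6690, +0.7433)
n_5 = (-0.7757, +0.6312)
  (0,1): δ = 142.86°  ·
  (0,2): δ = 95.81°  ·
  (0,3): δ = 41.12°  ·
  (0,4): δ = 17.56°  ✓
  (0,5): δ = 110.42°  ·
  (1,2): δ = 132.94°  ·
  (1,3): δ = 78.26°  ·
  (1,4): δ = 19.57°  ✓
  (1,5): δ = 73.28°  ·
  (2,3): δ = 125.31°  ·
  (2,4): δ = 66.63°  ·
  (2,5): δ = 26.22°  ✓
  (3,4): δ = 121.32°  ·
  (3,5): δ = 28.46°  ✓
  (4,5): δ = 87.15°  ·
antipodal pairs: 4

count = 4; pairs: (0,4), (1,4), (2,5), (3,5)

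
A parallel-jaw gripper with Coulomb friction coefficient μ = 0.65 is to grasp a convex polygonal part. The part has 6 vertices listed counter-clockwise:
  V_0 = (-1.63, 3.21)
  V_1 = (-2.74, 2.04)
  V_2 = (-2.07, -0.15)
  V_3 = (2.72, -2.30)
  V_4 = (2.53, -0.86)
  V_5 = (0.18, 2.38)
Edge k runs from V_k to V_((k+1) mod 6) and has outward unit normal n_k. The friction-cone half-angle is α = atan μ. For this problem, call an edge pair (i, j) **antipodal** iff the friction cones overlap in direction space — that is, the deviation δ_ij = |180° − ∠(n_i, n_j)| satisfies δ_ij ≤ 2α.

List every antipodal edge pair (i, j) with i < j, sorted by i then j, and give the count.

count = 7; pairs: (0,3), (1,3), (1,4), (1,5), (2,3), (2,4), (2,5)

α = atan 0.65 = 33.02°;  2α = 66.05°
n_0 = (-0.7255, +0.6883)
n_1 = (-0.9562, -0.2926)
n_2 = (-0.4095, -0.9123)
n_3 = (+0.9914, +0.1308)
n_4 = (+0.8095, +0.5871)
n_5 = (+0.4168, +0.9090)
  (0,1): δ = 119.50°  ·
  (0,2): δ = 70.68°  ·
  (0,3): δ = 51.01°  ✓
  (0,4): δ = 79.45°  ·
  (0,5): δ = 108.86°  ·
  (1,2): δ = 131.18°  ·
  (1,3): δ = 9.49°  ✓
  (1,4): δ = 18.94°  ✓
  (1,5): δ = 48.35°  ✓
  (2,3): δ = 58.31°  ✓
  (2,4): δ = 29.87°  ✓
  (2,5): δ = 0.46°  ✓
  (3,4): δ = 151.56°  ·
  (3,5): δ = 122.15°  ·
  (4,5): δ = 150.59°  ·
antipodal pairs: 7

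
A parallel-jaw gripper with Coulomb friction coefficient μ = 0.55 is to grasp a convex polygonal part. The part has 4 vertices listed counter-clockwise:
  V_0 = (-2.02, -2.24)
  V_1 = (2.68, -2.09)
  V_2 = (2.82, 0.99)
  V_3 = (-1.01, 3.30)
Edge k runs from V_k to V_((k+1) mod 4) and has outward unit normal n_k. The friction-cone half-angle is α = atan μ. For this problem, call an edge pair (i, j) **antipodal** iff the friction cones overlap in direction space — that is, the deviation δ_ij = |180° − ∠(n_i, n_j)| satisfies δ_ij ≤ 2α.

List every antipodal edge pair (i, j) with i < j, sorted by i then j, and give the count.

count = 2; pairs: (0,2), (1,3)

α = atan 0.55 = 28.81°;  2α = 57.62°
n_0 = (+0.0319, -0.9995)
n_1 = (+0.9990, -0.0454)
n_2 = (+0.5165, +0.8563)
n_3 = (-0.9838, +0.1794)
  (0,1): δ = 94.43°  ·
  (0,2): δ = 32.92°  ✓
  (0,3): δ = 77.84°  ·
  (1,2): δ = 118.49°  ·
  (1,3): δ = 7.73°  ✓
  (2,3): δ = 69.24°  ·
antipodal pairs: 2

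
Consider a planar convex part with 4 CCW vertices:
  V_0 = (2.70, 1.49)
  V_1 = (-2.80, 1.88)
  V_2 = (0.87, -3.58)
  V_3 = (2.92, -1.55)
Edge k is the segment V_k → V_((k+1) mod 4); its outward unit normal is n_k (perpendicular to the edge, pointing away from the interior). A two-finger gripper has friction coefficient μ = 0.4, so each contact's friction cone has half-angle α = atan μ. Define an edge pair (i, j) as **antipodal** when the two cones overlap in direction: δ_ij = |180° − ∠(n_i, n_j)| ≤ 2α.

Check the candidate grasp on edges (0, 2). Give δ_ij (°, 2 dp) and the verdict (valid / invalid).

δ = 48.78°, invalid

α = atan 0.4 = 21.80°;  2α = 43.60°
edge 0: e_0 = (-5.50, +0.39);  n_0 = (+0.0707, +0.9975)
edge 2: e_2 = (+2.05, +2.03);  n_2 = (+0.7036, -0.7106)
∠(n_0, n_2) = 131.22°
δ = |180° − 131.22°| = 48.78°
48.78° > 2α = 43.60°  →  invalid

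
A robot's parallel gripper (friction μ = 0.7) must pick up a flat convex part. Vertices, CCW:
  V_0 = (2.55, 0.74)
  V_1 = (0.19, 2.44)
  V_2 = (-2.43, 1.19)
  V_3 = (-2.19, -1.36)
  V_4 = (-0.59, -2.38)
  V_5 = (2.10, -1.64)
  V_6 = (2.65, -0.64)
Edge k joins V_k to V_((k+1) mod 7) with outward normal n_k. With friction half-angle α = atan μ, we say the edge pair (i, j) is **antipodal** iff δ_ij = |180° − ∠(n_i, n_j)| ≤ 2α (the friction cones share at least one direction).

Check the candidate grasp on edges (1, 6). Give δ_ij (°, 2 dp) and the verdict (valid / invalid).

δ = 68.64°, valid

α = atan 0.7 = 34.99°;  2α = 69.98°
edge 1: e_1 = (-2.62, -1.25);  n_1 = (-0.4306, +0.9025)
edge 6: e_6 = (-0.10, +1.38);  n_6 = (+0.9974, +0.0723)
∠(n_1, n_6) = 111.36°
δ = |180° − 111.36°| = 68.64°
68.64° ≤ 2α = 69.98°  →  valid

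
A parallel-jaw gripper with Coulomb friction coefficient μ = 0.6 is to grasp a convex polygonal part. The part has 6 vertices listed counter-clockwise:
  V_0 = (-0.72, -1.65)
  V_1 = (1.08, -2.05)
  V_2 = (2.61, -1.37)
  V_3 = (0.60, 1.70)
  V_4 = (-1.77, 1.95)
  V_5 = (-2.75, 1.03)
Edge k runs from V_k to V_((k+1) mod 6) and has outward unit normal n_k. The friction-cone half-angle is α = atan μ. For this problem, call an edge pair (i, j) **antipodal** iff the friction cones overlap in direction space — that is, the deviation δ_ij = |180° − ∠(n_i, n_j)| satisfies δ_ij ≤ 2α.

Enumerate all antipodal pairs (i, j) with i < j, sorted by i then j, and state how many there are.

count = 7; pairs: (0,2), (0,3), (0,4), (1,3), (1,4), (2,5), (3,5)

α = atan 0.6 = 30.96°;  2α = 61.93°
n_0 = (-0.2169, -0.9762)
n_1 = (+0.4061, -0.9138)
n_2 = (+0.8366, +0.5478)
n_3 = (+0.1049, +0.9945)
n_4 = (-0.6844, +0.7291)
n_5 = (-0.7971, -0.6038)
  (0,1): δ = 143.51°  ·
  (0,2): δ = 44.26°  ✓
  (0,3): δ = 6.51°  ✓
  (0,4): δ = 55.72°  ✓
  (0,5): δ = 139.67°  ·
  (1,2): δ = 80.75°  ·
  (1,3): δ = 29.98°  ✓
  (1,4): δ = 19.23°  ✓
  (1,5): δ = 103.18°  ·
  (2,3): δ = 129.24°  ·
  (2,4): δ = 80.02°  ·
  (2,5): δ = 3.93°  ✓
  (3,4): δ = 130.79°  ·
  (3,5): δ = 46.84°  ✓
  (4,5): δ = 96.05°  ·
antipodal pairs: 7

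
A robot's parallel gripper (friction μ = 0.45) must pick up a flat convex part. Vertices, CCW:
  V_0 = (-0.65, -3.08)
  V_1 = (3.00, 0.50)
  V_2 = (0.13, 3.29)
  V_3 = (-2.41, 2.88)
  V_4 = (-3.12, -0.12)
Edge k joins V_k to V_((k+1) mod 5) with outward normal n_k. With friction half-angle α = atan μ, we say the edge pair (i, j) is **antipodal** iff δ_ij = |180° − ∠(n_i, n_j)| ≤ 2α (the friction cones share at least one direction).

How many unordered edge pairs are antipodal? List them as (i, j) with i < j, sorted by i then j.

count = 3; pairs: (0,2), (0,3), (1,4)

α = atan 0.45 = 24.23°;  2α = 48.46°
n_0 = (+0.7002, -0.7139)
n_1 = (+0.6970, +0.7170)
n_2 = (-0.1594, +0.9872)
n_3 = (-0.9731, +0.2303)
n_4 = (-0.7678, -0.6407)
  (0,1): δ = 88.64°  ·
  (0,2): δ = 35.28°  ✓
  (0,3): δ = 32.24°  ✓
  (0,4): δ = 85.40°  ·
  (1,2): δ = 126.64°  ·
  (1,3): δ = 59.12°  ·
  (1,4): δ = 5.97°  ✓
  (2,3): δ = 112.48°  ·
  (2,4): δ = 59.33°  ·
  (3,4): δ = 126.84°  ·
antipodal pairs: 3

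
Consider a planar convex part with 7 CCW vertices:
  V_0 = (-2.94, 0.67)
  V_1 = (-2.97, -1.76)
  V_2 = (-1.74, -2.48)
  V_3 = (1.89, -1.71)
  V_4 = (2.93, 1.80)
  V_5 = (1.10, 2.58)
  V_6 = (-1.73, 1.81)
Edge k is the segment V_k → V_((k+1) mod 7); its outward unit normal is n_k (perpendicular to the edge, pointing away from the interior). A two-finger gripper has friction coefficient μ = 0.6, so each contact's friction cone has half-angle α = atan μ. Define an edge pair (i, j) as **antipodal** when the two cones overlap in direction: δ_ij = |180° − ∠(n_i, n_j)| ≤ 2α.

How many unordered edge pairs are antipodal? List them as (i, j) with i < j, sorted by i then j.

α = atan 0.6 = 30.96°;  2α = 61.93°
n_0 = (-0.9999, +0.0123)
n_1 = (-0.5052, -0.8630)
n_2 = (+0.2075, -0.9782)
n_3 = (+0.9588, -0.2841)
n_4 = (+0.3921, +0.9199)
n_5 = (-0.2625, +0.9649)
n_6 = (-0.6857, +0.7278)
  (0,1): δ = 119.64°  ·
  (0,2): δ = 77.32°  ·
  (0,3): δ = 15.80°  ✓
  (0,4): δ = 67.62°  ·
  (0,5): δ = 105.93°  ·
  (0,6): δ = 134.00°  ·
  (1,2): δ = 137.68°  ·
  (1,3): δ = 76.16°  ·
  (1,4): δ = 7.26°  ✓
  (1,5): δ = 45.56°  ✓
  (1,6): δ = 73.64°  ·
  (2,3): δ = 118.48°  ·
  (2,4): δ = 35.06°  ✓
  (2,5): δ = 3.24°  ✓
  (2,6): δ = 31.32°  ✓
  (3,4): δ = 96.58°  ·
  (3,5): δ = 58.27°  ✓
  (3,6): δ = 30.20°  ✓
  (4,5): δ = 141.69°  ·
  (4,6): δ = 113.62°  ·
  (5,6): δ = 151.93°  ·
antipodal pairs: 8

count = 8; pairs: (0,3), (1,4), (1,5), (2,4), (2,5), (2,6), (3,5), (3,6)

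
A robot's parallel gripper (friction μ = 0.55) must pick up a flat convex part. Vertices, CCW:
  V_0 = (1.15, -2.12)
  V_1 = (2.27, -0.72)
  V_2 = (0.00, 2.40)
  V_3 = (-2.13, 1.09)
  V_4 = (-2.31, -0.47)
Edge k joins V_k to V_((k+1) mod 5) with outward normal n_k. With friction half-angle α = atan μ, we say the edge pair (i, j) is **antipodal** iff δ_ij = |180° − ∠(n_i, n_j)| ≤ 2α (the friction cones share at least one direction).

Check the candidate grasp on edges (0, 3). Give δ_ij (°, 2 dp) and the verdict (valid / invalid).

α = atan 0.55 = 28.81°;  2α = 57.62°
edge 0: e_0 = (+1.12, +1.40);  n_0 = (+0.7809, -0.6247)
edge 3: e_3 = (-0.18, -1.56);  n_3 = (-0.9934, +0.1146)
∠(n_0, n_3) = 147.92°
δ = |180° − 147.92°| = 32.08°
32.08° ≤ 2α = 57.62°  →  valid

δ = 32.08°, valid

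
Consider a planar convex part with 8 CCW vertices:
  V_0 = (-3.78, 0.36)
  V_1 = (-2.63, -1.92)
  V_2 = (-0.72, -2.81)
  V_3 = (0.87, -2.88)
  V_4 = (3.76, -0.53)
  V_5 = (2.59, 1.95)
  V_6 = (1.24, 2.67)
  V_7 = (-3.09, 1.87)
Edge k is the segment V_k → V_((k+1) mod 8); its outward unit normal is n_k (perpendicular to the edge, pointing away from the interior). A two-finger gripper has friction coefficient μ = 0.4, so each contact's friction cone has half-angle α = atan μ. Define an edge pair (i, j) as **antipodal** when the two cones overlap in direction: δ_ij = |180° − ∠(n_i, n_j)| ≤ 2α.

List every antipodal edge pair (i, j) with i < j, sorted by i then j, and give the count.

α = atan 0.4 = 21.80°;  2α = 43.60°
n_0 = (-0.8929, -0.4503)
n_1 = (-0.4224, -0.9064)
n_2 = (-0.0440, -0.9990)
n_3 = (+0.6309, -0.7759)
n_4 = (+0.9044, +0.4267)
n_5 = (+0.4706, +0.8824)
n_6 = (-0.1817, +0.9834)
n_7 = (-0.9095, +0.4156)
  (0,1): δ = 141.75°  ·
  (0,2): δ = 119.29°  ·
  (0,3): δ = 77.65°  ·
  (0,4): δ = 1.51°  ✓
  (0,5): δ = 35.16°  ✓
  (0,6): δ = 73.70°  ·
  (0,7): δ = 128.68°  ·
  (1,2): δ = 157.54°  ·
  (1,3): δ = 115.90°  ·
  (1,4): δ = 39.76°  ✓
  (1,5): δ = 3.09°  ✓
  (1,6): δ = 35.45°  ✓
  (1,7): δ = 90.43°  ·
  (2,3): δ = 138.36°  ·
  (2,4): δ = 62.22°  ·
  (2,5): δ = 25.55°  ✓
  (2,6): δ = 12.99°  ✓
  (2,7): δ = 67.96°  ·
  (3,4): δ = 103.86°  ·
  (3,5): δ = 67.19°  ·
  (3,6): δ = 28.65°  ✓
  (3,7): δ = 26.33°  ✓
  (4,5): δ = 143.33°  ·
  (4,6): δ = 104.79°  ·
  (4,7): δ = 49.81°  ·
  (5,6): δ = 141.46°  ·
  (5,7): δ = 86.49°  ·
  (6,7): δ = 125.03°  ·
antipodal pairs: 9

count = 9; pairs: (0,4), (0,5), (1,4), (1,5), (1,6), (2,5), (2,6), (3,6), (3,7)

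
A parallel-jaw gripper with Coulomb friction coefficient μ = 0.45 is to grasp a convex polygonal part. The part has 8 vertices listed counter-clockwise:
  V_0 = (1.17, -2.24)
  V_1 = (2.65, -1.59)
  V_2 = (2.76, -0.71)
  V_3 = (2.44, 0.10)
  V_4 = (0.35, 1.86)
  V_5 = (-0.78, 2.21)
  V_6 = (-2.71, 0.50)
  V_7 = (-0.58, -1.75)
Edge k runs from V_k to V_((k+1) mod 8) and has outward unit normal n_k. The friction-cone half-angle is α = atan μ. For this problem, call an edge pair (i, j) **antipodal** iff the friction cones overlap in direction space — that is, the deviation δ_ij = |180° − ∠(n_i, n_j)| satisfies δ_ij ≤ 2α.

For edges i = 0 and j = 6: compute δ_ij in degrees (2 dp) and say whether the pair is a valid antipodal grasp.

δ = 109.72°, invalid

α = atan 0.45 = 24.23°;  2α = 48.46°
edge 0: e_0 = (+1.48, +0.65);  n_0 = (+0.4021, -0.9156)
edge 6: e_6 = (+2.13, -2.25);  n_6 = (-0.7262, -0.6875)
∠(n_0, n_6) = 70.28°
δ = |180° − 70.28°| = 109.72°
109.72° > 2α = 48.46°  →  invalid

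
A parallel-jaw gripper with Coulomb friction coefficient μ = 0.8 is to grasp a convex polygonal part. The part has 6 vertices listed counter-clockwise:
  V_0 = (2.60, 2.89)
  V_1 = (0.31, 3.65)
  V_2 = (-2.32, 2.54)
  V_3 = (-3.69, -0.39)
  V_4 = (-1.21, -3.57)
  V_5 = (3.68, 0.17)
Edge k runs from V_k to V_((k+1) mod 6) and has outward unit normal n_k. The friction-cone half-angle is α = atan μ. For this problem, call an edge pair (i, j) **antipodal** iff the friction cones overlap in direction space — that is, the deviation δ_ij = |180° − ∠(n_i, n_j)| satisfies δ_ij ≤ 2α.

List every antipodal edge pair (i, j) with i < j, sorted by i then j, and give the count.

α = atan 0.8 = 38.66°;  2α = 77.32°
n_0 = (+0.3150, +0.9491)
n_1 = (-0.3888, +0.9213)
n_2 = (-0.9059, +0.4236)
n_3 = (-0.7886, -0.6150)
n_4 = (+0.6075, -0.7943)
n_5 = (+0.9294, +0.3690)
  (0,1): δ = 138.76°  ·
  (0,2): δ = 96.70°  ·
  (0,3): δ = 33.69°  ✓
  (0,4): δ = 55.77°  ✓
  (0,5): δ = 130.02°  ·
  (1,2): δ = 137.94°  ·
  (1,3): δ = 74.93°  ✓
  (1,4): δ = 14.53°  ✓
  (1,5): δ = 88.77°  ·
  (2,3): δ = 116.99°  ·
  (2,4): δ = 27.53°  ✓
  (2,5): δ = 46.72°  ✓
  (3,4): δ = 90.54°  ·
  (3,5): δ = 16.29°  ✓
  (4,5): δ = 105.75°  ·
antipodal pairs: 7

count = 7; pairs: (0,3), (0,4), (1,3), (1,4), (2,4), (2,5), (3,5)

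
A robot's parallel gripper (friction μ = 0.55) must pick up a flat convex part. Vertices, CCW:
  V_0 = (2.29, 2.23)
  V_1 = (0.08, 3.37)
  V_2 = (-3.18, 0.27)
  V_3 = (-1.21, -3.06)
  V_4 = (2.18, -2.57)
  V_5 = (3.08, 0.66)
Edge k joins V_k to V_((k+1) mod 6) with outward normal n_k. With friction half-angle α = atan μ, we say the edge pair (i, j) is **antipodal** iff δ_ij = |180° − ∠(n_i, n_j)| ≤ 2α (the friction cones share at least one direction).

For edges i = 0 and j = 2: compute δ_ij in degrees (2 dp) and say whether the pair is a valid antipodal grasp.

α = atan 0.55 = 28.81°;  2α = 57.62°
edge 0: e_0 = (-2.21, +1.14);  n_0 = (+0.4584, +0.8887)
edge 2: e_2 = (+1.97, -3.33);  n_2 = (-0.8607, -0.5092)
∠(n_0, n_2) = 147.89°
δ = |180° − 147.89°| = 32.11°
32.11° ≤ 2α = 57.62°  →  valid

δ = 32.11°, valid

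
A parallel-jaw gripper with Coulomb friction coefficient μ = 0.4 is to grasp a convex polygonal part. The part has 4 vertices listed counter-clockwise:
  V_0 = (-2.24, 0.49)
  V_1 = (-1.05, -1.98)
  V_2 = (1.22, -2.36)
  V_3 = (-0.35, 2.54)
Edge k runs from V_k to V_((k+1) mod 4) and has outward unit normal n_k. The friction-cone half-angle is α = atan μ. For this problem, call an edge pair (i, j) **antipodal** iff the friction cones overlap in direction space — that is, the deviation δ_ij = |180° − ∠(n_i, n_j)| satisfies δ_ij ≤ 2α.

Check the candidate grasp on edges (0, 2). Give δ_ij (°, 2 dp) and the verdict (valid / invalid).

δ = 7.96°, valid

α = atan 0.4 = 21.80°;  2α = 43.60°
edge 0: e_0 = (+1.19, -2.47);  n_0 = (-0.9009, -0.4340)
edge 2: e_2 = (-1.57, +4.90);  n_2 = (+0.9523, +0.3051)
∠(n_0, n_2) = 172.04°
δ = |180° − 172.04°| = 7.96°
7.96° ≤ 2α = 43.60°  →  valid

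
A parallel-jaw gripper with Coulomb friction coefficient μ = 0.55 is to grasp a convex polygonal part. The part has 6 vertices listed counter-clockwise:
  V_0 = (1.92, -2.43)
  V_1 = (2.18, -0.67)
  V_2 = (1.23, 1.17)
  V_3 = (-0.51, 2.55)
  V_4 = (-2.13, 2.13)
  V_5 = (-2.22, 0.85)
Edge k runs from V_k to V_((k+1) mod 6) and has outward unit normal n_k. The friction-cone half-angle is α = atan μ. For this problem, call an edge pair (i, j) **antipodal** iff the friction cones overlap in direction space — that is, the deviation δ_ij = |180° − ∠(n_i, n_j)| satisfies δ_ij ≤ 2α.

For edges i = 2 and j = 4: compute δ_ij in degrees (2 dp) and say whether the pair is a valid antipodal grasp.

α = atan 0.55 = 28.81°;  2α = 57.62°
edge 2: e_2 = (-1.74, +1.38);  n_2 = (+0.6214, +0.7835)
edge 4: e_4 = (-0.09, -1.28);  n_4 = (-0.9975, +0.0701)
∠(n_2, n_4) = 124.40°
δ = |180° − 124.40°| = 55.60°
55.60° ≤ 2α = 57.62°  →  valid

δ = 55.60°, valid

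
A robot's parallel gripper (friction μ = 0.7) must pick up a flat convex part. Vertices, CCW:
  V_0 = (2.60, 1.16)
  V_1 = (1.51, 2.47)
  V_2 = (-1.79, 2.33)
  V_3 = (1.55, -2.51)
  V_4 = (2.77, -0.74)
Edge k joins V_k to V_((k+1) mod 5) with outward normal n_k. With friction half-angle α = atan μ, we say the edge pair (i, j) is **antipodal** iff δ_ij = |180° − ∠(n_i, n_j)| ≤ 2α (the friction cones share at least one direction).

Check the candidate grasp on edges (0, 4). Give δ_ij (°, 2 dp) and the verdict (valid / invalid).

α = atan 0.7 = 34.99°;  2α = 69.98°
edge 0: e_0 = (-1.09, +1.31);  n_0 = (+0.7687, +0.6396)
edge 4: e_4 = (-0.17, +1.90);  n_4 = (+0.9960, +0.0891)
∠(n_0, n_4) = 34.65°
δ = |180° − 34.65°| = 145.35°
145.35° > 2α = 69.98°  →  invalid

δ = 145.35°, invalid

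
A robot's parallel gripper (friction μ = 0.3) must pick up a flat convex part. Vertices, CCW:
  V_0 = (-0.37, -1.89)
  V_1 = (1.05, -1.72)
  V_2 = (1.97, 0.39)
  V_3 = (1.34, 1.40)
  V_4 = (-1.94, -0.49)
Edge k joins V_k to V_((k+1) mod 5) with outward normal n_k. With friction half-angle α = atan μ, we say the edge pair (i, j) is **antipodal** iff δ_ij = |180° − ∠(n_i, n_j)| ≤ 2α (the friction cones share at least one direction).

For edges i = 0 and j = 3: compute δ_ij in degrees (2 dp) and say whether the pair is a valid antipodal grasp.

α = atan 0.3 = 16.70°;  2α = 33.40°
edge 0: e_0 = (+1.42, +0.17);  n_0 = (+0.1189, -0.9929)
edge 3: e_3 = (-3.28, -1.89);  n_3 = (-0.4993, +0.8664)
∠(n_0, n_3) = 156.88°
δ = |180° − 156.88°| = 23.12°
23.12° ≤ 2α = 33.40°  →  valid

δ = 23.12°, valid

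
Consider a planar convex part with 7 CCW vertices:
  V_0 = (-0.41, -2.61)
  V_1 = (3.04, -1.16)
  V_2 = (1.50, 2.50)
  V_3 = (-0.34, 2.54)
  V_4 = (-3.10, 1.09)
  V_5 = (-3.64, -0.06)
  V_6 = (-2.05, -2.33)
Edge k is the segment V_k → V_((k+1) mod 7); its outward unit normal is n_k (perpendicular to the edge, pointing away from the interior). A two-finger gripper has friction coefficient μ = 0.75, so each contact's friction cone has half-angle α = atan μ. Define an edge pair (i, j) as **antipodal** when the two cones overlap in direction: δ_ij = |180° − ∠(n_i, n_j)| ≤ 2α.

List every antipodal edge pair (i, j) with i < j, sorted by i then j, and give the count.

count = 9; pairs: (0,2), (0,3), (0,4), (1,4), (1,5), (1,6), (2,5), (2,6), (3,6)

α = atan 0.75 = 36.87°;  2α = 73.74°
n_0 = (+0.3875, -0.9219)
n_1 = (+0.9217, +0.3878)
n_2 = (+0.0217, +0.9998)
n_3 = (-0.4651, +0.8853)
n_4 = (-0.9052, +0.4250)
n_5 = (-0.8191, -0.5737)
n_6 = (-0.1683, -0.9857)
  (0,1): δ = 89.98°  ·
  (0,2): δ = 24.04°  ✓
  (0,3): δ = 4.92°  ✓
  (0,4): δ = 42.05°  ✓
  (0,5): δ = 102.21°  ·
  (0,6): δ = 147.51°  ·
  (1,2): δ = 114.07°  ·
  (1,3): δ = 85.10°  ·
  (1,4): δ = 47.97°  ✓
  (1,5): δ = 12.19°  ✓
  (1,6): δ = 57.49°  ✓
  (2,3): δ = 151.04°  ·
  (2,4): δ = 113.91°  ·
  (2,5): δ = 53.75°  ✓
  (2,6): δ = 8.44°  ✓
  (3,4): δ = 142.87°  ·
  (3,5): δ = 82.71°  ·
  (3,6): δ = 37.40°  ✓
  (4,5): δ = 119.84°  ·
  (4,6): δ = 74.54°  ·
  (5,6): δ = 134.70°  ·
antipodal pairs: 9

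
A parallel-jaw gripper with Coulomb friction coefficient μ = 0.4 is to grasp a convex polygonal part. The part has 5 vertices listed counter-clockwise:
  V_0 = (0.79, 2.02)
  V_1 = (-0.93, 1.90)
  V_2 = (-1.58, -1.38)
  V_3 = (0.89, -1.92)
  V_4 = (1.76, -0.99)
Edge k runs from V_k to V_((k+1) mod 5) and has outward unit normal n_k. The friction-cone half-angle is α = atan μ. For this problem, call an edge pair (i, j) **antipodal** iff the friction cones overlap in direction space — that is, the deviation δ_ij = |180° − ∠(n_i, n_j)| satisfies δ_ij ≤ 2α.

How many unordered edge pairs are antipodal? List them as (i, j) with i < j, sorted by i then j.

count = 4; pairs: (0,2), (0,3), (1,3), (1,4)

α = atan 0.4 = 21.80°;  2α = 43.60°
n_0 = (-0.0696, +0.9976)
n_1 = (-0.9809, +0.1944)
n_2 = (-0.2136, -0.9769)
n_3 = (+0.7303, -0.6832)
n_4 = (+0.9518, +0.3067)
  (0,1): δ = 105.20°  ·
  (0,2): δ = 16.32°  ✓
  (0,3): δ = 42.92°  ✓
  (0,4): δ = 103.87°  ·
  (1,2): δ = 91.12°  ·
  (1,3): δ = 31.88°  ✓
  (1,4): δ = 29.07°  ✓
  (2,3): δ = 120.76°  ·
  (2,4): δ = 59.81°  ·
  (3,4): δ = 119.05°  ·
antipodal pairs: 4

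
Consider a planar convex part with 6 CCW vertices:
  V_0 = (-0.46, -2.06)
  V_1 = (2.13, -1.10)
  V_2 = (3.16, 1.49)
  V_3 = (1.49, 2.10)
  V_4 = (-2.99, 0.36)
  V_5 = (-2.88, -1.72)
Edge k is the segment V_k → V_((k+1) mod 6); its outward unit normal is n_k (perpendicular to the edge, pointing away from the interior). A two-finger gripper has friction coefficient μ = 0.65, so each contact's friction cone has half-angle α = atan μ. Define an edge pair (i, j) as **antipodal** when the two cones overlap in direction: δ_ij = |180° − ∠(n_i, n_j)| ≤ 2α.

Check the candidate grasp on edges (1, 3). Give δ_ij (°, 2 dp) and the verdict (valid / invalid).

δ = 47.09°, valid

α = atan 0.65 = 33.02°;  2α = 66.05°
edge 1: e_1 = (+1.03, +2.59);  n_1 = (+0.9292, -0.3695)
edge 3: e_3 = (-4.48, -1.74);  n_3 = (-0.3620, +0.9322)
∠(n_1, n_3) = 132.91°
δ = |180° − 132.91°| = 47.09°
47.09° ≤ 2α = 66.05°  →  valid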